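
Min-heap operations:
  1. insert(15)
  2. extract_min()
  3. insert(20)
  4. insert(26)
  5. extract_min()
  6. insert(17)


insert(15) -> [15]
extract_min()->15, []
insert(20) -> [20]
insert(26) -> [20, 26]
extract_min()->20, [26]
insert(17) -> [17, 26]

Final heap: [17, 26]


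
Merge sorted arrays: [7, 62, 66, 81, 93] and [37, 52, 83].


Take 7 from A
Take 37 from B
Take 52 from B
Take 62 from A
Take 66 from A
Take 81 from A
Take 83 from B

Merged: [7, 37, 52, 62, 66, 81, 83, 93]


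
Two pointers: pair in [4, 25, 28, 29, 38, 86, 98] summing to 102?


lo=0(4)+hi=6(98)=102

Yes: 4+98=102


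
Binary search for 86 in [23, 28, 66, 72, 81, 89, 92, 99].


Step 1: lo=0, hi=7, mid=3, val=72
Step 2: lo=4, hi=7, mid=5, val=89
Step 3: lo=4, hi=4, mid=4, val=81

Not found


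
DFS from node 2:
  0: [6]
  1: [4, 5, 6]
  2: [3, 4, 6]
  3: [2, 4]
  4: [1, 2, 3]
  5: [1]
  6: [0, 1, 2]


Visit 2, push [6, 4, 3]
Visit 3, push [4]
Visit 4, push [1]
Visit 1, push [6, 5]
Visit 5, push []
Visit 6, push [0]
Visit 0, push []

DFS order: [2, 3, 4, 1, 5, 6, 0]


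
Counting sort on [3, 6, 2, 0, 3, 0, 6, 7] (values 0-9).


Input: [3, 6, 2, 0, 3, 0, 6, 7]
Counts: [2, 0, 1, 2, 0, 0, 2, 1, 0, 0]

Sorted: [0, 0, 2, 3, 3, 6, 6, 7]


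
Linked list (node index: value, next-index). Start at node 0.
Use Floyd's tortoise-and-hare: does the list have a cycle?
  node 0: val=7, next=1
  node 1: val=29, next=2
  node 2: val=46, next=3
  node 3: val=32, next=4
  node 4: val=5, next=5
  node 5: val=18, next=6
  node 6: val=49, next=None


Floyd's tortoise (slow, +1) and hare (fast, +2):
  init: slow=0, fast=0
  step 1: slow=1, fast=2
  step 2: slow=2, fast=4
  step 3: slow=3, fast=6
  step 4: fast -> None, no cycle

Cycle: no


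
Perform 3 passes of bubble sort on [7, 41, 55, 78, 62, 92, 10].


Initial: [7, 41, 55, 78, 62, 92, 10]
Pass 1: [7, 41, 55, 62, 78, 10, 92] (2 swaps)
Pass 2: [7, 41, 55, 62, 10, 78, 92] (1 swaps)
Pass 3: [7, 41, 55, 10, 62, 78, 92] (1 swaps)

After 3 passes: [7, 41, 55, 10, 62, 78, 92]


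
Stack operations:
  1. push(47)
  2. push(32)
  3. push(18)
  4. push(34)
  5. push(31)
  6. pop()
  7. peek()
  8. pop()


push(47) -> [47]
push(32) -> [47, 32]
push(18) -> [47, 32, 18]
push(34) -> [47, 32, 18, 34]
push(31) -> [47, 32, 18, 34, 31]
pop()->31, [47, 32, 18, 34]
peek()->34
pop()->34, [47, 32, 18]

Final stack: [47, 32, 18]


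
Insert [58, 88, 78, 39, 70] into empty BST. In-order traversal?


Insert 58: root
Insert 88: R from 58
Insert 78: R from 58 -> L from 88
Insert 39: L from 58
Insert 70: R from 58 -> L from 88 -> L from 78

In-order: [39, 58, 70, 78, 88]


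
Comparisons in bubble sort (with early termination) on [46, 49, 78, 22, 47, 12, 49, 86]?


Algorithm: bubble sort (with early termination)
Input: [46, 49, 78, 22, 47, 12, 49, 86]
Sorted: [12, 22, 46, 47, 49, 49, 78, 86]

27


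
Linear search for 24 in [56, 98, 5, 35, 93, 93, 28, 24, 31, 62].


i=0: 56!=24
i=1: 98!=24
i=2: 5!=24
i=3: 35!=24
i=4: 93!=24
i=5: 93!=24
i=6: 28!=24
i=7: 24==24 found!

Found at 7, 8 comps


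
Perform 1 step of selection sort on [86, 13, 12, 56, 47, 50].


Initial: [86, 13, 12, 56, 47, 50]
Step 1: min=12 at 2
  Swap: [12, 13, 86, 56, 47, 50]

After 1 step: [12, 13, 86, 56, 47, 50]


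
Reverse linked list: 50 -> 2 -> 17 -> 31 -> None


Step 1: curr=50, set curr.next=prev(None) | reversed so far: 50
Step 2: curr=2, set curr.next=prev(50) | reversed so far: 2 -> 50
Step 3: curr=17, set curr.next=prev(2) | reversed so far: 17 -> 2 -> 50
Step 4: curr=31, set curr.next=prev(17) | reversed so far: 31 -> 17 -> 2 -> 50

31 -> 17 -> 2 -> 50 -> None


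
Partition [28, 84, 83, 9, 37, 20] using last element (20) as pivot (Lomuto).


Pivot: 20
  9 <= 20: swap -> [9, 84, 83, 28, 37, 20]
Place pivot at 1: [9, 20, 83, 28, 37, 84]

Partitioned: [9, 20, 83, 28, 37, 84]


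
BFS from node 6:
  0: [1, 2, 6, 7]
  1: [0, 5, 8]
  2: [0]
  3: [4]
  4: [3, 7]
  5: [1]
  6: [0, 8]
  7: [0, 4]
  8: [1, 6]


Visit 6, enqueue [0, 8]
Visit 0, enqueue [1, 2, 7]
Visit 8, enqueue []
Visit 1, enqueue [5]
Visit 2, enqueue []
Visit 7, enqueue [4]
Visit 5, enqueue []
Visit 4, enqueue [3]
Visit 3, enqueue []

BFS order: [6, 0, 8, 1, 2, 7, 5, 4, 3]


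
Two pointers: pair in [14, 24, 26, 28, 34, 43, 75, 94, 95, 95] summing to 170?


lo=0(14)+hi=9(95)=109
lo=1(24)+hi=9(95)=119
lo=2(26)+hi=9(95)=121
lo=3(28)+hi=9(95)=123
lo=4(34)+hi=9(95)=129
lo=5(43)+hi=9(95)=138
lo=6(75)+hi=9(95)=170

Yes: 75+95=170


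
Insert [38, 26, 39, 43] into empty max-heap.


Insert 38: [38]
Insert 26: [38, 26]
Insert 39: [39, 26, 38]
Insert 43: [43, 39, 38, 26]

Final heap: [43, 39, 38, 26]


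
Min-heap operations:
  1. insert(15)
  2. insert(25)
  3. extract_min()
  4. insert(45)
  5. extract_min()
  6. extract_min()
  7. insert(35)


insert(15) -> [15]
insert(25) -> [15, 25]
extract_min()->15, [25]
insert(45) -> [25, 45]
extract_min()->25, [45]
extract_min()->45, []
insert(35) -> [35]

Final heap: [35]


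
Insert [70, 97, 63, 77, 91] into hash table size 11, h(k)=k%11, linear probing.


Insert 70: h=4 -> slot 4
Insert 97: h=9 -> slot 9
Insert 63: h=8 -> slot 8
Insert 77: h=0 -> slot 0
Insert 91: h=3 -> slot 3

Table: [77, None, None, 91, 70, None, None, None, 63, 97, None]


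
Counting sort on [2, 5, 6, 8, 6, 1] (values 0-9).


Input: [2, 5, 6, 8, 6, 1]
Counts: [0, 1, 1, 0, 0, 1, 2, 0, 1, 0]

Sorted: [1, 2, 5, 6, 6, 8]


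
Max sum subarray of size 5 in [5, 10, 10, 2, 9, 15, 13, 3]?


[0:5]: 36
[1:6]: 46
[2:7]: 49
[3:8]: 42

Max: 49 at [2:7]


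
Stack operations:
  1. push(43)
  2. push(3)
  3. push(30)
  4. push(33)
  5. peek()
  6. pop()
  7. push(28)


push(43) -> [43]
push(3) -> [43, 3]
push(30) -> [43, 3, 30]
push(33) -> [43, 3, 30, 33]
peek()->33
pop()->33, [43, 3, 30]
push(28) -> [43, 3, 30, 28]

Final stack: [43, 3, 30, 28]


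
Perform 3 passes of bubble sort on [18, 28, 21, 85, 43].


Initial: [18, 28, 21, 85, 43]
Pass 1: [18, 21, 28, 43, 85] (2 swaps)
Pass 2: [18, 21, 28, 43, 85] (0 swaps)
Pass 3: [18, 21, 28, 43, 85] (0 swaps)

After 3 passes: [18, 21, 28, 43, 85]


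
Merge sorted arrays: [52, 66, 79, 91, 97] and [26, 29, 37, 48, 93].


Take 26 from B
Take 29 from B
Take 37 from B
Take 48 from B
Take 52 from A
Take 66 from A
Take 79 from A
Take 91 from A
Take 93 from B

Merged: [26, 29, 37, 48, 52, 66, 79, 91, 93, 97]


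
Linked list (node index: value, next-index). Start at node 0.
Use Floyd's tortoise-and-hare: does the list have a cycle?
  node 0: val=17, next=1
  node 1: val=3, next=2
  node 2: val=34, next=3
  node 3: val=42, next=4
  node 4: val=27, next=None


Floyd's tortoise (slow, +1) and hare (fast, +2):
  init: slow=0, fast=0
  step 1: slow=1, fast=2
  step 2: slow=2, fast=4
  step 3: fast -> None, no cycle

Cycle: no


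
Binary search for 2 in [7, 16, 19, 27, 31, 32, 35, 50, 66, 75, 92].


Step 1: lo=0, hi=10, mid=5, val=32
Step 2: lo=0, hi=4, mid=2, val=19
Step 3: lo=0, hi=1, mid=0, val=7

Not found


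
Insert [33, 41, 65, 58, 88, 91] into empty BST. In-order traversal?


Insert 33: root
Insert 41: R from 33
Insert 65: R from 33 -> R from 41
Insert 58: R from 33 -> R from 41 -> L from 65
Insert 88: R from 33 -> R from 41 -> R from 65
Insert 91: R from 33 -> R from 41 -> R from 65 -> R from 88

In-order: [33, 41, 58, 65, 88, 91]


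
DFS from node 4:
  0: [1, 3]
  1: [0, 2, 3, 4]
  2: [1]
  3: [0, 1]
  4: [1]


Visit 4, push [1]
Visit 1, push [3, 2, 0]
Visit 0, push [3]
Visit 3, push []
Visit 2, push []

DFS order: [4, 1, 0, 3, 2]


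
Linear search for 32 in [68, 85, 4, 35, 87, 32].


i=0: 68!=32
i=1: 85!=32
i=2: 4!=32
i=3: 35!=32
i=4: 87!=32
i=5: 32==32 found!

Found at 5, 6 comps


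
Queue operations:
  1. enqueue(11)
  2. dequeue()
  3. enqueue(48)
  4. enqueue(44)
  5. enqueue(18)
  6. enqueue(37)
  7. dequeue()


enqueue(11) -> [11]
dequeue()->11, []
enqueue(48) -> [48]
enqueue(44) -> [48, 44]
enqueue(18) -> [48, 44, 18]
enqueue(37) -> [48, 44, 18, 37]
dequeue()->48, [44, 18, 37]

Final queue: [44, 18, 37]


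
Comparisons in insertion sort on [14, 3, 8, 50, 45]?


Algorithm: insertion sort
Input: [14, 3, 8, 50, 45]
Sorted: [3, 8, 14, 45, 50]

6


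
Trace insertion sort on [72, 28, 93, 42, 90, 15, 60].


Initial: [72, 28, 93, 42, 90, 15, 60]
Insert 28: [28, 72, 93, 42, 90, 15, 60]
Insert 93: [28, 72, 93, 42, 90, 15, 60]
Insert 42: [28, 42, 72, 93, 90, 15, 60]
Insert 90: [28, 42, 72, 90, 93, 15, 60]
Insert 15: [15, 28, 42, 72, 90, 93, 60]
Insert 60: [15, 28, 42, 60, 72, 90, 93]

Sorted: [15, 28, 42, 60, 72, 90, 93]


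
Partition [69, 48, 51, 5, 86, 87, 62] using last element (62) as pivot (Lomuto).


Pivot: 62
  48 <= 62: swap -> [48, 69, 51, 5, 86, 87, 62]
  51 <= 62: swap -> [48, 51, 69, 5, 86, 87, 62]
  5 <= 62: swap -> [48, 51, 5, 69, 86, 87, 62]
Place pivot at 3: [48, 51, 5, 62, 86, 87, 69]

Partitioned: [48, 51, 5, 62, 86, 87, 69]


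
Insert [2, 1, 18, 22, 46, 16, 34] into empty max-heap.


Insert 2: [2]
Insert 1: [2, 1]
Insert 18: [18, 1, 2]
Insert 22: [22, 18, 2, 1]
Insert 46: [46, 22, 2, 1, 18]
Insert 16: [46, 22, 16, 1, 18, 2]
Insert 34: [46, 22, 34, 1, 18, 2, 16]

Final heap: [46, 22, 34, 1, 18, 2, 16]


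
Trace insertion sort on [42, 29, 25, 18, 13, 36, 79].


Initial: [42, 29, 25, 18, 13, 36, 79]
Insert 29: [29, 42, 25, 18, 13, 36, 79]
Insert 25: [25, 29, 42, 18, 13, 36, 79]
Insert 18: [18, 25, 29, 42, 13, 36, 79]
Insert 13: [13, 18, 25, 29, 42, 36, 79]
Insert 36: [13, 18, 25, 29, 36, 42, 79]
Insert 79: [13, 18, 25, 29, 36, 42, 79]

Sorted: [13, 18, 25, 29, 36, 42, 79]


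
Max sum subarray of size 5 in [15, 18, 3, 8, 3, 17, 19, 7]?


[0:5]: 47
[1:6]: 49
[2:7]: 50
[3:8]: 54

Max: 54 at [3:8]


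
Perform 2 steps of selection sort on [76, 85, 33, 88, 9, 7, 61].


Initial: [76, 85, 33, 88, 9, 7, 61]
Step 1: min=7 at 5
  Swap: [7, 85, 33, 88, 9, 76, 61]
Step 2: min=9 at 4
  Swap: [7, 9, 33, 88, 85, 76, 61]

After 2 steps: [7, 9, 33, 88, 85, 76, 61]


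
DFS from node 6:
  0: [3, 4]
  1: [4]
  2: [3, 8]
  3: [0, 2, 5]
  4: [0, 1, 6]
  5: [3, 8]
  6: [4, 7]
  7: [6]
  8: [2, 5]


Visit 6, push [7, 4]
Visit 4, push [1, 0]
Visit 0, push [3]
Visit 3, push [5, 2]
Visit 2, push [8]
Visit 8, push [5]
Visit 5, push []
Visit 1, push []
Visit 7, push []

DFS order: [6, 4, 0, 3, 2, 8, 5, 1, 7]


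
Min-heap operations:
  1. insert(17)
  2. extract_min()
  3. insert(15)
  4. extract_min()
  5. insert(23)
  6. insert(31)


insert(17) -> [17]
extract_min()->17, []
insert(15) -> [15]
extract_min()->15, []
insert(23) -> [23]
insert(31) -> [23, 31]

Final heap: [23, 31]


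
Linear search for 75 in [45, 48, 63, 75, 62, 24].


i=0: 45!=75
i=1: 48!=75
i=2: 63!=75
i=3: 75==75 found!

Found at 3, 4 comps


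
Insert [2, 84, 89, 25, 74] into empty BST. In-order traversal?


Insert 2: root
Insert 84: R from 2
Insert 89: R from 2 -> R from 84
Insert 25: R from 2 -> L from 84
Insert 74: R from 2 -> L from 84 -> R from 25

In-order: [2, 25, 74, 84, 89]


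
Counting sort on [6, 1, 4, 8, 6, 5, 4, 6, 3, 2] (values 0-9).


Input: [6, 1, 4, 8, 6, 5, 4, 6, 3, 2]
Counts: [0, 1, 1, 1, 2, 1, 3, 0, 1, 0]

Sorted: [1, 2, 3, 4, 4, 5, 6, 6, 6, 8]


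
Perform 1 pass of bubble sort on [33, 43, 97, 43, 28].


Initial: [33, 43, 97, 43, 28]
Pass 1: [33, 43, 43, 28, 97] (2 swaps)

After 1 pass: [33, 43, 43, 28, 97]


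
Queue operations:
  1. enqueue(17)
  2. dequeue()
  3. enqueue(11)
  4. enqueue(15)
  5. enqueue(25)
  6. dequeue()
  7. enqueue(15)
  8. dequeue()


enqueue(17) -> [17]
dequeue()->17, []
enqueue(11) -> [11]
enqueue(15) -> [11, 15]
enqueue(25) -> [11, 15, 25]
dequeue()->11, [15, 25]
enqueue(15) -> [15, 25, 15]
dequeue()->15, [25, 15]

Final queue: [25, 15]


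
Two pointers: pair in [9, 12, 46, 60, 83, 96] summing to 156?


lo=0(9)+hi=5(96)=105
lo=1(12)+hi=5(96)=108
lo=2(46)+hi=5(96)=142
lo=3(60)+hi=5(96)=156

Yes: 60+96=156


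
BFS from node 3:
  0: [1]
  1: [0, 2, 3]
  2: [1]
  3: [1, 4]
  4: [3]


Visit 3, enqueue [1, 4]
Visit 1, enqueue [0, 2]
Visit 4, enqueue []
Visit 0, enqueue []
Visit 2, enqueue []

BFS order: [3, 1, 4, 0, 2]


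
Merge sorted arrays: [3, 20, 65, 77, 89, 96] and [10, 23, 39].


Take 3 from A
Take 10 from B
Take 20 from A
Take 23 from B
Take 39 from B

Merged: [3, 10, 20, 23, 39, 65, 77, 89, 96]


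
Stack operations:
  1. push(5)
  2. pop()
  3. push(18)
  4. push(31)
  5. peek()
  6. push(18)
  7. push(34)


push(5) -> [5]
pop()->5, []
push(18) -> [18]
push(31) -> [18, 31]
peek()->31
push(18) -> [18, 31, 18]
push(34) -> [18, 31, 18, 34]

Final stack: [18, 31, 18, 34]


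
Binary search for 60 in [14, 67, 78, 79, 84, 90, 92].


Step 1: lo=0, hi=6, mid=3, val=79
Step 2: lo=0, hi=2, mid=1, val=67
Step 3: lo=0, hi=0, mid=0, val=14

Not found


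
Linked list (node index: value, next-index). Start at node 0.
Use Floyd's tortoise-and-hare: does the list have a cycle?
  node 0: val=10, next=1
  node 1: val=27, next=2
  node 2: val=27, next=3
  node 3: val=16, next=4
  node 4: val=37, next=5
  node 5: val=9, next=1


Floyd's tortoise (slow, +1) and hare (fast, +2):
  init: slow=0, fast=0
  step 1: slow=1, fast=2
  step 2: slow=2, fast=4
  step 3: slow=3, fast=1
  step 4: slow=4, fast=3
  step 5: slow=5, fast=5
  slow == fast at node 5: cycle detected

Cycle: yes


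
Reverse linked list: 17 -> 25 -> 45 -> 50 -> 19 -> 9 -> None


Step 1: curr=17, set curr.next=prev(None) | reversed so far: 17
Step 2: curr=25, set curr.next=prev(17) | reversed so far: 25 -> 17
Step 3: curr=45, set curr.next=prev(25) | reversed so far: 45 -> 25 -> 17
Step 4: curr=50, set curr.next=prev(45) | reversed so far: 50 -> 45 -> 25 -> 17
Step 5: curr=19, set curr.next=prev(50) | reversed so far: 19 -> 50 -> 45 -> 25 -> 17
Step 6: curr=9, set curr.next=prev(19) | reversed so far: 9 -> 19 -> 50 -> 45 -> 25 -> 17

9 -> 19 -> 50 -> 45 -> 25 -> 17 -> None


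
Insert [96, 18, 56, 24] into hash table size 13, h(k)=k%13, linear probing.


Insert 96: h=5 -> slot 5
Insert 18: h=5, 1 probes -> slot 6
Insert 56: h=4 -> slot 4
Insert 24: h=11 -> slot 11

Table: [None, None, None, None, 56, 96, 18, None, None, None, None, 24, None]


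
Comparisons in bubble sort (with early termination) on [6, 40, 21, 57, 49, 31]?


Algorithm: bubble sort (with early termination)
Input: [6, 40, 21, 57, 49, 31]
Sorted: [6, 21, 31, 40, 49, 57]

14


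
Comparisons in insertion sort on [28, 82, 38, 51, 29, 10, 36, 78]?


Algorithm: insertion sort
Input: [28, 82, 38, 51, 29, 10, 36, 78]
Sorted: [10, 28, 29, 36, 38, 51, 78, 82]

20


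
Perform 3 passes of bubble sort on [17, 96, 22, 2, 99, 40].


Initial: [17, 96, 22, 2, 99, 40]
Pass 1: [17, 22, 2, 96, 40, 99] (3 swaps)
Pass 2: [17, 2, 22, 40, 96, 99] (2 swaps)
Pass 3: [2, 17, 22, 40, 96, 99] (1 swaps)

After 3 passes: [2, 17, 22, 40, 96, 99]


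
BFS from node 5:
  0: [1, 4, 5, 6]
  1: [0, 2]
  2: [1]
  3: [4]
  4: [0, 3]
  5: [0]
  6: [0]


Visit 5, enqueue [0]
Visit 0, enqueue [1, 4, 6]
Visit 1, enqueue [2]
Visit 4, enqueue [3]
Visit 6, enqueue []
Visit 2, enqueue []
Visit 3, enqueue []

BFS order: [5, 0, 1, 4, 6, 2, 3]


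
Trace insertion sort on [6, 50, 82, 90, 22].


Initial: [6, 50, 82, 90, 22]
Insert 50: [6, 50, 82, 90, 22]
Insert 82: [6, 50, 82, 90, 22]
Insert 90: [6, 50, 82, 90, 22]
Insert 22: [6, 22, 50, 82, 90]

Sorted: [6, 22, 50, 82, 90]


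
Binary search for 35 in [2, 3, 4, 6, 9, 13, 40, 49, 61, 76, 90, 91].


Step 1: lo=0, hi=11, mid=5, val=13
Step 2: lo=6, hi=11, mid=8, val=61
Step 3: lo=6, hi=7, mid=6, val=40

Not found


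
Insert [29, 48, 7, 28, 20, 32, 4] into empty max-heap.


Insert 29: [29]
Insert 48: [48, 29]
Insert 7: [48, 29, 7]
Insert 28: [48, 29, 7, 28]
Insert 20: [48, 29, 7, 28, 20]
Insert 32: [48, 29, 32, 28, 20, 7]
Insert 4: [48, 29, 32, 28, 20, 7, 4]

Final heap: [48, 29, 32, 28, 20, 7, 4]


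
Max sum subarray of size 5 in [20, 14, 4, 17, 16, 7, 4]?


[0:5]: 71
[1:6]: 58
[2:7]: 48

Max: 71 at [0:5]


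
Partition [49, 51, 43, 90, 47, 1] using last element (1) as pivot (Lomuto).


Pivot: 1
Place pivot at 0: [1, 51, 43, 90, 47, 49]

Partitioned: [1, 51, 43, 90, 47, 49]


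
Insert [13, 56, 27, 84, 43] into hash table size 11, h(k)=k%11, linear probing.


Insert 13: h=2 -> slot 2
Insert 56: h=1 -> slot 1
Insert 27: h=5 -> slot 5
Insert 84: h=7 -> slot 7
Insert 43: h=10 -> slot 10

Table: [None, 56, 13, None, None, 27, None, 84, None, None, 43]


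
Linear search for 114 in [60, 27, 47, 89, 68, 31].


i=0: 60!=114
i=1: 27!=114
i=2: 47!=114
i=3: 89!=114
i=4: 68!=114
i=5: 31!=114

Not found, 6 comps


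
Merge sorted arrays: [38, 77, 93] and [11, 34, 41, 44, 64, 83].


Take 11 from B
Take 34 from B
Take 38 from A
Take 41 from B
Take 44 from B
Take 64 from B
Take 77 from A
Take 83 from B

Merged: [11, 34, 38, 41, 44, 64, 77, 83, 93]


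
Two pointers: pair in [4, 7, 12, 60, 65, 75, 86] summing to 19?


lo=0(4)+hi=6(86)=90
lo=0(4)+hi=5(75)=79
lo=0(4)+hi=4(65)=69
lo=0(4)+hi=3(60)=64
lo=0(4)+hi=2(12)=16
lo=1(7)+hi=2(12)=19

Yes: 7+12=19


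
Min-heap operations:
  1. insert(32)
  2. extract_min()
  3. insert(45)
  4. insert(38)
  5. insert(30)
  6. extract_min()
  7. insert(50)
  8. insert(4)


insert(32) -> [32]
extract_min()->32, []
insert(45) -> [45]
insert(38) -> [38, 45]
insert(30) -> [30, 45, 38]
extract_min()->30, [38, 45]
insert(50) -> [38, 45, 50]
insert(4) -> [4, 38, 50, 45]

Final heap: [4, 38, 50, 45]


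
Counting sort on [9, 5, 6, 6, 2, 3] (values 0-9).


Input: [9, 5, 6, 6, 2, 3]
Counts: [0, 0, 1, 1, 0, 1, 2, 0, 0, 1]

Sorted: [2, 3, 5, 6, 6, 9]


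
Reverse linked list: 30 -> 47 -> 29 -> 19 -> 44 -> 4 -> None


Step 1: curr=30, set curr.next=prev(None) | reversed so far: 30
Step 2: curr=47, set curr.next=prev(30) | reversed so far: 47 -> 30
Step 3: curr=29, set curr.next=prev(47) | reversed so far: 29 -> 47 -> 30
Step 4: curr=19, set curr.next=prev(29) | reversed so far: 19 -> 29 -> 47 -> 30
Step 5: curr=44, set curr.next=prev(19) | reversed so far: 44 -> 19 -> 29 -> 47 -> 30
Step 6: curr=4, set curr.next=prev(44) | reversed so far: 4 -> 44 -> 19 -> 29 -> 47 -> 30

4 -> 44 -> 19 -> 29 -> 47 -> 30 -> None


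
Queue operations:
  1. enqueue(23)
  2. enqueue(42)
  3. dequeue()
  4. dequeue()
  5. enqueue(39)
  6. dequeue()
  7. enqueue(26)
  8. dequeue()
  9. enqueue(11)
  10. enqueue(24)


enqueue(23) -> [23]
enqueue(42) -> [23, 42]
dequeue()->23, [42]
dequeue()->42, []
enqueue(39) -> [39]
dequeue()->39, []
enqueue(26) -> [26]
dequeue()->26, []
enqueue(11) -> [11]
enqueue(24) -> [11, 24]

Final queue: [11, 24]


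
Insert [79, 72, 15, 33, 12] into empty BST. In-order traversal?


Insert 79: root
Insert 72: L from 79
Insert 15: L from 79 -> L from 72
Insert 33: L from 79 -> L from 72 -> R from 15
Insert 12: L from 79 -> L from 72 -> L from 15

In-order: [12, 15, 33, 72, 79]


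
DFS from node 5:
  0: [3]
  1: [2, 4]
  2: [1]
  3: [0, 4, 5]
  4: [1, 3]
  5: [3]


Visit 5, push [3]
Visit 3, push [4, 0]
Visit 0, push []
Visit 4, push [1]
Visit 1, push [2]
Visit 2, push []

DFS order: [5, 3, 0, 4, 1, 2]


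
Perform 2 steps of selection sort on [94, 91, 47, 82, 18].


Initial: [94, 91, 47, 82, 18]
Step 1: min=18 at 4
  Swap: [18, 91, 47, 82, 94]
Step 2: min=47 at 2
  Swap: [18, 47, 91, 82, 94]

After 2 steps: [18, 47, 91, 82, 94]


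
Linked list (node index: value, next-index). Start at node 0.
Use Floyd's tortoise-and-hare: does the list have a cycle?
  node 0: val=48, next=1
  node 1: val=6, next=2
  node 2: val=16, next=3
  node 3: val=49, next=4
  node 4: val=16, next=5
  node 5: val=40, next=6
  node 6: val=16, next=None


Floyd's tortoise (slow, +1) and hare (fast, +2):
  init: slow=0, fast=0
  step 1: slow=1, fast=2
  step 2: slow=2, fast=4
  step 3: slow=3, fast=6
  step 4: fast -> None, no cycle

Cycle: no


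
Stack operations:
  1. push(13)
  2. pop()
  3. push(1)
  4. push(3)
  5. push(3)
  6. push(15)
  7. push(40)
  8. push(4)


push(13) -> [13]
pop()->13, []
push(1) -> [1]
push(3) -> [1, 3]
push(3) -> [1, 3, 3]
push(15) -> [1, 3, 3, 15]
push(40) -> [1, 3, 3, 15, 40]
push(4) -> [1, 3, 3, 15, 40, 4]

Final stack: [1, 3, 3, 15, 40, 4]


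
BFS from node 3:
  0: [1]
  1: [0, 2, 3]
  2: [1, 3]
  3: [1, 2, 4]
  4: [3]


Visit 3, enqueue [1, 2, 4]
Visit 1, enqueue [0]
Visit 2, enqueue []
Visit 4, enqueue []
Visit 0, enqueue []

BFS order: [3, 1, 2, 4, 0]


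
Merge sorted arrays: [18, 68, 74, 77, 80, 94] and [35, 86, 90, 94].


Take 18 from A
Take 35 from B
Take 68 from A
Take 74 from A
Take 77 from A
Take 80 from A
Take 86 from B
Take 90 from B
Take 94 from A

Merged: [18, 35, 68, 74, 77, 80, 86, 90, 94, 94]


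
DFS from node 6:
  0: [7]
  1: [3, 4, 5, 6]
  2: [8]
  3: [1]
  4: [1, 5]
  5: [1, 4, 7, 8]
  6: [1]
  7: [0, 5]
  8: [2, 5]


Visit 6, push [1]
Visit 1, push [5, 4, 3]
Visit 3, push []
Visit 4, push [5]
Visit 5, push [8, 7]
Visit 7, push [0]
Visit 0, push []
Visit 8, push [2]
Visit 2, push []

DFS order: [6, 1, 3, 4, 5, 7, 0, 8, 2]


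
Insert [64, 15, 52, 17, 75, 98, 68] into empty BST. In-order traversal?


Insert 64: root
Insert 15: L from 64
Insert 52: L from 64 -> R from 15
Insert 17: L from 64 -> R from 15 -> L from 52
Insert 75: R from 64
Insert 98: R from 64 -> R from 75
Insert 68: R from 64 -> L from 75

In-order: [15, 17, 52, 64, 68, 75, 98]


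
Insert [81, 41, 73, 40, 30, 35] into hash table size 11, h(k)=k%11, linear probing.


Insert 81: h=4 -> slot 4
Insert 41: h=8 -> slot 8
Insert 73: h=7 -> slot 7
Insert 40: h=7, 2 probes -> slot 9
Insert 30: h=8, 2 probes -> slot 10
Insert 35: h=2 -> slot 2

Table: [None, None, 35, None, 81, None, None, 73, 41, 40, 30]


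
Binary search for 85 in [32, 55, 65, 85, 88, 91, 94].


Step 1: lo=0, hi=6, mid=3, val=85

Found at index 3


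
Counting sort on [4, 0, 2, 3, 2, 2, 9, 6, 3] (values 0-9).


Input: [4, 0, 2, 3, 2, 2, 9, 6, 3]
Counts: [1, 0, 3, 2, 1, 0, 1, 0, 0, 1]

Sorted: [0, 2, 2, 2, 3, 3, 4, 6, 9]


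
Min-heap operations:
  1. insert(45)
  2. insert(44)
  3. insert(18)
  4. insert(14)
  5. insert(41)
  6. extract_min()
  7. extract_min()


insert(45) -> [45]
insert(44) -> [44, 45]
insert(18) -> [18, 45, 44]
insert(14) -> [14, 18, 44, 45]
insert(41) -> [14, 18, 44, 45, 41]
extract_min()->14, [18, 41, 44, 45]
extract_min()->18, [41, 45, 44]

Final heap: [41, 45, 44]


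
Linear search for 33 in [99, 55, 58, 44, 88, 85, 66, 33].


i=0: 99!=33
i=1: 55!=33
i=2: 58!=33
i=3: 44!=33
i=4: 88!=33
i=5: 85!=33
i=6: 66!=33
i=7: 33==33 found!

Found at 7, 8 comps


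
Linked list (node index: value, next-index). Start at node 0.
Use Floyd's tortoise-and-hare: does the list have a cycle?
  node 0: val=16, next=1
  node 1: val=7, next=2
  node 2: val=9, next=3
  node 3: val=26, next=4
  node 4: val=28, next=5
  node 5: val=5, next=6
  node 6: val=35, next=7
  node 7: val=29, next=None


Floyd's tortoise (slow, +1) and hare (fast, +2):
  init: slow=0, fast=0
  step 1: slow=1, fast=2
  step 2: slow=2, fast=4
  step 3: slow=3, fast=6
  step 4: fast 6->7->None, no cycle

Cycle: no


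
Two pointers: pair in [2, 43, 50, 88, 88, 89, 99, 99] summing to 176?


lo=0(2)+hi=7(99)=101
lo=1(43)+hi=7(99)=142
lo=2(50)+hi=7(99)=149
lo=3(88)+hi=7(99)=187
lo=3(88)+hi=6(99)=187
lo=3(88)+hi=5(89)=177
lo=3(88)+hi=4(88)=176

Yes: 88+88=176


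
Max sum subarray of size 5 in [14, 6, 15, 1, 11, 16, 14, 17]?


[0:5]: 47
[1:6]: 49
[2:7]: 57
[3:8]: 59

Max: 59 at [3:8]


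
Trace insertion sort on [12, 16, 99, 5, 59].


Initial: [12, 16, 99, 5, 59]
Insert 16: [12, 16, 99, 5, 59]
Insert 99: [12, 16, 99, 5, 59]
Insert 5: [5, 12, 16, 99, 59]
Insert 59: [5, 12, 16, 59, 99]

Sorted: [5, 12, 16, 59, 99]


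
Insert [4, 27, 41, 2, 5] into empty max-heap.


Insert 4: [4]
Insert 27: [27, 4]
Insert 41: [41, 4, 27]
Insert 2: [41, 4, 27, 2]
Insert 5: [41, 5, 27, 2, 4]

Final heap: [41, 5, 27, 2, 4]


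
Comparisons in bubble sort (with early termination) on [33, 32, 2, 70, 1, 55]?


Algorithm: bubble sort (with early termination)
Input: [33, 32, 2, 70, 1, 55]
Sorted: [1, 2, 32, 33, 55, 70]

15


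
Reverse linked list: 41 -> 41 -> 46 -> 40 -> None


Step 1: curr=41, set curr.next=prev(None) | reversed so far: 41
Step 2: curr=41, set curr.next=prev(41) | reversed so far: 41 -> 41
Step 3: curr=46, set curr.next=prev(41) | reversed so far: 46 -> 41 -> 41
Step 4: curr=40, set curr.next=prev(46) | reversed so far: 40 -> 46 -> 41 -> 41

40 -> 46 -> 41 -> 41 -> None


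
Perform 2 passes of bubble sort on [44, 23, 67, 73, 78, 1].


Initial: [44, 23, 67, 73, 78, 1]
Pass 1: [23, 44, 67, 73, 1, 78] (2 swaps)
Pass 2: [23, 44, 67, 1, 73, 78] (1 swaps)

After 2 passes: [23, 44, 67, 1, 73, 78]


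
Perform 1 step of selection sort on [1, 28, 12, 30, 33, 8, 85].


Initial: [1, 28, 12, 30, 33, 8, 85]
Step 1: min=1 at 0
  Swap: [1, 28, 12, 30, 33, 8, 85]

After 1 step: [1, 28, 12, 30, 33, 8, 85]


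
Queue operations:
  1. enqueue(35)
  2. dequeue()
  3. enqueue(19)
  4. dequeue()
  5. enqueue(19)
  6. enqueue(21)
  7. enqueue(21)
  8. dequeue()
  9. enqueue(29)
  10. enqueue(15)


enqueue(35) -> [35]
dequeue()->35, []
enqueue(19) -> [19]
dequeue()->19, []
enqueue(19) -> [19]
enqueue(21) -> [19, 21]
enqueue(21) -> [19, 21, 21]
dequeue()->19, [21, 21]
enqueue(29) -> [21, 21, 29]
enqueue(15) -> [21, 21, 29, 15]

Final queue: [21, 21, 29, 15]


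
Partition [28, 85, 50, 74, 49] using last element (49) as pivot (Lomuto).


Pivot: 49
  28 <= 49: advance i (no swap)
Place pivot at 1: [28, 49, 50, 74, 85]

Partitioned: [28, 49, 50, 74, 85]


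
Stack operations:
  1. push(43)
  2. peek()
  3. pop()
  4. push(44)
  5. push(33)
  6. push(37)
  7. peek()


push(43) -> [43]
peek()->43
pop()->43, []
push(44) -> [44]
push(33) -> [44, 33]
push(37) -> [44, 33, 37]
peek()->37

Final stack: [44, 33, 37]


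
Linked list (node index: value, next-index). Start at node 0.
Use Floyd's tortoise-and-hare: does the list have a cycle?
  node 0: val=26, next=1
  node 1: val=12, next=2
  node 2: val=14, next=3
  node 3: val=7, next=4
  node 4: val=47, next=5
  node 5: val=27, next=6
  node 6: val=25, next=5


Floyd's tortoise (slow, +1) and hare (fast, +2):
  init: slow=0, fast=0
  step 1: slow=1, fast=2
  step 2: slow=2, fast=4
  step 3: slow=3, fast=6
  step 4: slow=4, fast=6
  step 5: slow=5, fast=6
  step 6: slow=6, fast=6
  slow == fast at node 6: cycle detected

Cycle: yes


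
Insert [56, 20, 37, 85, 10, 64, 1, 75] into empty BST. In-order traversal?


Insert 56: root
Insert 20: L from 56
Insert 37: L from 56 -> R from 20
Insert 85: R from 56
Insert 10: L from 56 -> L from 20
Insert 64: R from 56 -> L from 85
Insert 1: L from 56 -> L from 20 -> L from 10
Insert 75: R from 56 -> L from 85 -> R from 64

In-order: [1, 10, 20, 37, 56, 64, 75, 85]


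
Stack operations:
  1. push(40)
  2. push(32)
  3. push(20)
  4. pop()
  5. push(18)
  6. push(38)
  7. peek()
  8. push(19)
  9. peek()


push(40) -> [40]
push(32) -> [40, 32]
push(20) -> [40, 32, 20]
pop()->20, [40, 32]
push(18) -> [40, 32, 18]
push(38) -> [40, 32, 18, 38]
peek()->38
push(19) -> [40, 32, 18, 38, 19]
peek()->19

Final stack: [40, 32, 18, 38, 19]


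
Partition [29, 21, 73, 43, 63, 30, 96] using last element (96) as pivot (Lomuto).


Pivot: 96
  29 <= 96: advance i (no swap)
  21 <= 96: advance i (no swap)
  73 <= 96: advance i (no swap)
  43 <= 96: advance i (no swap)
  63 <= 96: advance i (no swap)
  30 <= 96: advance i (no swap)
Place pivot at 6: [29, 21, 73, 43, 63, 30, 96]

Partitioned: [29, 21, 73, 43, 63, 30, 96]


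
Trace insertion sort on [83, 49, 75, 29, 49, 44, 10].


Initial: [83, 49, 75, 29, 49, 44, 10]
Insert 49: [49, 83, 75, 29, 49, 44, 10]
Insert 75: [49, 75, 83, 29, 49, 44, 10]
Insert 29: [29, 49, 75, 83, 49, 44, 10]
Insert 49: [29, 49, 49, 75, 83, 44, 10]
Insert 44: [29, 44, 49, 49, 75, 83, 10]
Insert 10: [10, 29, 44, 49, 49, 75, 83]

Sorted: [10, 29, 44, 49, 49, 75, 83]


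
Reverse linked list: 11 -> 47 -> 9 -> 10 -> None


Step 1: curr=11, set curr.next=prev(None) | reversed so far: 11
Step 2: curr=47, set curr.next=prev(11) | reversed so far: 47 -> 11
Step 3: curr=9, set curr.next=prev(47) | reversed so far: 9 -> 47 -> 11
Step 4: curr=10, set curr.next=prev(9) | reversed so far: 10 -> 9 -> 47 -> 11

10 -> 9 -> 47 -> 11 -> None


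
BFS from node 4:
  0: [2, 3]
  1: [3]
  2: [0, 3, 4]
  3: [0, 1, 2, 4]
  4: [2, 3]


Visit 4, enqueue [2, 3]
Visit 2, enqueue [0]
Visit 3, enqueue [1]
Visit 0, enqueue []
Visit 1, enqueue []

BFS order: [4, 2, 3, 0, 1]


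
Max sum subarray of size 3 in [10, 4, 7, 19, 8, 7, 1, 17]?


[0:3]: 21
[1:4]: 30
[2:5]: 34
[3:6]: 34
[4:7]: 16
[5:8]: 25

Max: 34 at [2:5]


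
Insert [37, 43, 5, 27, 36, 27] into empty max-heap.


Insert 37: [37]
Insert 43: [43, 37]
Insert 5: [43, 37, 5]
Insert 27: [43, 37, 5, 27]
Insert 36: [43, 37, 5, 27, 36]
Insert 27: [43, 37, 27, 27, 36, 5]

Final heap: [43, 37, 27, 27, 36, 5]


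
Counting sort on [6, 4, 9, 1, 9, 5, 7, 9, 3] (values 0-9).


Input: [6, 4, 9, 1, 9, 5, 7, 9, 3]
Counts: [0, 1, 0, 1, 1, 1, 1, 1, 0, 3]

Sorted: [1, 3, 4, 5, 6, 7, 9, 9, 9]


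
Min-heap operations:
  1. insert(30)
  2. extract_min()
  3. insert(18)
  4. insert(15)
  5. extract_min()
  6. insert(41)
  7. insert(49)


insert(30) -> [30]
extract_min()->30, []
insert(18) -> [18]
insert(15) -> [15, 18]
extract_min()->15, [18]
insert(41) -> [18, 41]
insert(49) -> [18, 41, 49]

Final heap: [18, 41, 49]


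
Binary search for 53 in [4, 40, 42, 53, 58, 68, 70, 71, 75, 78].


Step 1: lo=0, hi=9, mid=4, val=58
Step 2: lo=0, hi=3, mid=1, val=40
Step 3: lo=2, hi=3, mid=2, val=42
Step 4: lo=3, hi=3, mid=3, val=53

Found at index 3


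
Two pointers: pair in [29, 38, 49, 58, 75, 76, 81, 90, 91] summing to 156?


lo=0(29)+hi=8(91)=120
lo=1(38)+hi=8(91)=129
lo=2(49)+hi=8(91)=140
lo=3(58)+hi=8(91)=149
lo=4(75)+hi=8(91)=166
lo=4(75)+hi=7(90)=165
lo=4(75)+hi=6(81)=156

Yes: 75+81=156


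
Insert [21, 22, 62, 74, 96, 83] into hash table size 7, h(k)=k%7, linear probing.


Insert 21: h=0 -> slot 0
Insert 22: h=1 -> slot 1
Insert 62: h=6 -> slot 6
Insert 74: h=4 -> slot 4
Insert 96: h=5 -> slot 5
Insert 83: h=6, 3 probes -> slot 2

Table: [21, 22, 83, None, 74, 96, 62]


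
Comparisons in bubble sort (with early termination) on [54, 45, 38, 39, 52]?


Algorithm: bubble sort (with early termination)
Input: [54, 45, 38, 39, 52]
Sorted: [38, 39, 45, 52, 54]

9


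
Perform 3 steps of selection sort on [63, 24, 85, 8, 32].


Initial: [63, 24, 85, 8, 32]
Step 1: min=8 at 3
  Swap: [8, 24, 85, 63, 32]
Step 2: min=24 at 1
  Swap: [8, 24, 85, 63, 32]
Step 3: min=32 at 4
  Swap: [8, 24, 32, 63, 85]

After 3 steps: [8, 24, 32, 63, 85]


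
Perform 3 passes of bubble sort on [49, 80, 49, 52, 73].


Initial: [49, 80, 49, 52, 73]
Pass 1: [49, 49, 52, 73, 80] (3 swaps)
Pass 2: [49, 49, 52, 73, 80] (0 swaps)
Pass 3: [49, 49, 52, 73, 80] (0 swaps)

After 3 passes: [49, 49, 52, 73, 80]


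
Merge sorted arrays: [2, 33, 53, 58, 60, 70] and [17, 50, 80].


Take 2 from A
Take 17 from B
Take 33 from A
Take 50 from B
Take 53 from A
Take 58 from A
Take 60 from A
Take 70 from A

Merged: [2, 17, 33, 50, 53, 58, 60, 70, 80]


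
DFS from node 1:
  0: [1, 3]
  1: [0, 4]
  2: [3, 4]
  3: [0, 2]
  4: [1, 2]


Visit 1, push [4, 0]
Visit 0, push [3]
Visit 3, push [2]
Visit 2, push [4]
Visit 4, push []

DFS order: [1, 0, 3, 2, 4]


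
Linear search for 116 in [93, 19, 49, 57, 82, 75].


i=0: 93!=116
i=1: 19!=116
i=2: 49!=116
i=3: 57!=116
i=4: 82!=116
i=5: 75!=116

Not found, 6 comps


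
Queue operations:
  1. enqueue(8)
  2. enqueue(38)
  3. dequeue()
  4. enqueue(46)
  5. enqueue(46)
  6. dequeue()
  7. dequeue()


enqueue(8) -> [8]
enqueue(38) -> [8, 38]
dequeue()->8, [38]
enqueue(46) -> [38, 46]
enqueue(46) -> [38, 46, 46]
dequeue()->38, [46, 46]
dequeue()->46, [46]

Final queue: [46]


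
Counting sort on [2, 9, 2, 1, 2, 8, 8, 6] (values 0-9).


Input: [2, 9, 2, 1, 2, 8, 8, 6]
Counts: [0, 1, 3, 0, 0, 0, 1, 0, 2, 1]

Sorted: [1, 2, 2, 2, 6, 8, 8, 9]


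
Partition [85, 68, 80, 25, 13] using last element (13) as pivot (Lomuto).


Pivot: 13
Place pivot at 0: [13, 68, 80, 25, 85]

Partitioned: [13, 68, 80, 25, 85]


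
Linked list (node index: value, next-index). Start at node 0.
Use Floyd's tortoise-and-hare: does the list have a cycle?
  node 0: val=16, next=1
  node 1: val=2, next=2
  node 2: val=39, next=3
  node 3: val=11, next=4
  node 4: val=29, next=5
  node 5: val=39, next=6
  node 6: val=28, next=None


Floyd's tortoise (slow, +1) and hare (fast, +2):
  init: slow=0, fast=0
  step 1: slow=1, fast=2
  step 2: slow=2, fast=4
  step 3: slow=3, fast=6
  step 4: fast -> None, no cycle

Cycle: no


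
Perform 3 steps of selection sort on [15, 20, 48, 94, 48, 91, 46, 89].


Initial: [15, 20, 48, 94, 48, 91, 46, 89]
Step 1: min=15 at 0
  Swap: [15, 20, 48, 94, 48, 91, 46, 89]
Step 2: min=20 at 1
  Swap: [15, 20, 48, 94, 48, 91, 46, 89]
Step 3: min=46 at 6
  Swap: [15, 20, 46, 94, 48, 91, 48, 89]

After 3 steps: [15, 20, 46, 94, 48, 91, 48, 89]


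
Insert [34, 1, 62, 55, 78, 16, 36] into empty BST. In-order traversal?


Insert 34: root
Insert 1: L from 34
Insert 62: R from 34
Insert 55: R from 34 -> L from 62
Insert 78: R from 34 -> R from 62
Insert 16: L from 34 -> R from 1
Insert 36: R from 34 -> L from 62 -> L from 55

In-order: [1, 16, 34, 36, 55, 62, 78]


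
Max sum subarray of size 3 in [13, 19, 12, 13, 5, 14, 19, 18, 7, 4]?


[0:3]: 44
[1:4]: 44
[2:5]: 30
[3:6]: 32
[4:7]: 38
[5:8]: 51
[6:9]: 44
[7:10]: 29

Max: 51 at [5:8]


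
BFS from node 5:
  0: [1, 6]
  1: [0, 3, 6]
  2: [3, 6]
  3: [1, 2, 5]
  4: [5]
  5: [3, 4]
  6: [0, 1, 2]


Visit 5, enqueue [3, 4]
Visit 3, enqueue [1, 2]
Visit 4, enqueue []
Visit 1, enqueue [0, 6]
Visit 2, enqueue []
Visit 0, enqueue []
Visit 6, enqueue []

BFS order: [5, 3, 4, 1, 2, 0, 6]


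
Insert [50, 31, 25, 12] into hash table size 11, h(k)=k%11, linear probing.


Insert 50: h=6 -> slot 6
Insert 31: h=9 -> slot 9
Insert 25: h=3 -> slot 3
Insert 12: h=1 -> slot 1

Table: [None, 12, None, 25, None, None, 50, None, None, 31, None]


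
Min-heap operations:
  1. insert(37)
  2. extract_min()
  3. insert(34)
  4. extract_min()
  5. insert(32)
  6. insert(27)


insert(37) -> [37]
extract_min()->37, []
insert(34) -> [34]
extract_min()->34, []
insert(32) -> [32]
insert(27) -> [27, 32]

Final heap: [27, 32]


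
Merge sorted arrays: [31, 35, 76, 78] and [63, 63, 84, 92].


Take 31 from A
Take 35 from A
Take 63 from B
Take 63 from B
Take 76 from A
Take 78 from A

Merged: [31, 35, 63, 63, 76, 78, 84, 92]


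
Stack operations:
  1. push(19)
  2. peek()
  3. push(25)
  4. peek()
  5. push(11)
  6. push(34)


push(19) -> [19]
peek()->19
push(25) -> [19, 25]
peek()->25
push(11) -> [19, 25, 11]
push(34) -> [19, 25, 11, 34]

Final stack: [19, 25, 11, 34]


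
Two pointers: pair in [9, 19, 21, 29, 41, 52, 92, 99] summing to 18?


lo=0(9)+hi=7(99)=108
lo=0(9)+hi=6(92)=101
lo=0(9)+hi=5(52)=61
lo=0(9)+hi=4(41)=50
lo=0(9)+hi=3(29)=38
lo=0(9)+hi=2(21)=30
lo=0(9)+hi=1(19)=28

No pair found


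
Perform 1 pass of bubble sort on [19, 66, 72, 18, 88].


Initial: [19, 66, 72, 18, 88]
Pass 1: [19, 66, 18, 72, 88] (1 swaps)

After 1 pass: [19, 66, 18, 72, 88]


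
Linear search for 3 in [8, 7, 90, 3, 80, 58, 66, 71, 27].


i=0: 8!=3
i=1: 7!=3
i=2: 90!=3
i=3: 3==3 found!

Found at 3, 4 comps


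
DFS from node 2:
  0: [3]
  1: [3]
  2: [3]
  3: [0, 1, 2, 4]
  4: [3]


Visit 2, push [3]
Visit 3, push [4, 1, 0]
Visit 0, push []
Visit 1, push []
Visit 4, push []

DFS order: [2, 3, 0, 1, 4]


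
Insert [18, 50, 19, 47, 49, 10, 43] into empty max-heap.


Insert 18: [18]
Insert 50: [50, 18]
Insert 19: [50, 18, 19]
Insert 47: [50, 47, 19, 18]
Insert 49: [50, 49, 19, 18, 47]
Insert 10: [50, 49, 19, 18, 47, 10]
Insert 43: [50, 49, 43, 18, 47, 10, 19]

Final heap: [50, 49, 43, 18, 47, 10, 19]


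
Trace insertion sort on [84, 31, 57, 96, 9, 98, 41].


Initial: [84, 31, 57, 96, 9, 98, 41]
Insert 31: [31, 84, 57, 96, 9, 98, 41]
Insert 57: [31, 57, 84, 96, 9, 98, 41]
Insert 96: [31, 57, 84, 96, 9, 98, 41]
Insert 9: [9, 31, 57, 84, 96, 98, 41]
Insert 98: [9, 31, 57, 84, 96, 98, 41]
Insert 41: [9, 31, 41, 57, 84, 96, 98]

Sorted: [9, 31, 41, 57, 84, 96, 98]


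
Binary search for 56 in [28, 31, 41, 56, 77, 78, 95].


Step 1: lo=0, hi=6, mid=3, val=56

Found at index 3


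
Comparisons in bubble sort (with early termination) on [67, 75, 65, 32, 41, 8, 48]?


Algorithm: bubble sort (with early termination)
Input: [67, 75, 65, 32, 41, 8, 48]
Sorted: [8, 32, 41, 48, 65, 67, 75]

21


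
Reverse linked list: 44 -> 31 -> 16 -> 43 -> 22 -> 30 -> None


Step 1: curr=44, set curr.next=prev(None) | reversed so far: 44
Step 2: curr=31, set curr.next=prev(44) | reversed so far: 31 -> 44
Step 3: curr=16, set curr.next=prev(31) | reversed so far: 16 -> 31 -> 44
Step 4: curr=43, set curr.next=prev(16) | reversed so far: 43 -> 16 -> 31 -> 44
Step 5: curr=22, set curr.next=prev(43) | reversed so far: 22 -> 43 -> 16 -> 31 -> 44
Step 6: curr=30, set curr.next=prev(22) | reversed so far: 30 -> 22 -> 43 -> 16 -> 31 -> 44

30 -> 22 -> 43 -> 16 -> 31 -> 44 -> None


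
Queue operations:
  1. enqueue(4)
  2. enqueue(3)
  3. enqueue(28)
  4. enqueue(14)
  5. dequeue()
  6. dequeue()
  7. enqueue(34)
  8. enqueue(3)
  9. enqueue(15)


enqueue(4) -> [4]
enqueue(3) -> [4, 3]
enqueue(28) -> [4, 3, 28]
enqueue(14) -> [4, 3, 28, 14]
dequeue()->4, [3, 28, 14]
dequeue()->3, [28, 14]
enqueue(34) -> [28, 14, 34]
enqueue(3) -> [28, 14, 34, 3]
enqueue(15) -> [28, 14, 34, 3, 15]

Final queue: [28, 14, 34, 3, 15]


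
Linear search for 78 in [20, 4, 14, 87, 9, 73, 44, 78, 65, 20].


i=0: 20!=78
i=1: 4!=78
i=2: 14!=78
i=3: 87!=78
i=4: 9!=78
i=5: 73!=78
i=6: 44!=78
i=7: 78==78 found!

Found at 7, 8 comps


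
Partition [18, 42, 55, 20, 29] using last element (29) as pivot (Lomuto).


Pivot: 29
  18 <= 29: advance i (no swap)
  20 <= 29: swap -> [18, 20, 55, 42, 29]
Place pivot at 2: [18, 20, 29, 42, 55]

Partitioned: [18, 20, 29, 42, 55]


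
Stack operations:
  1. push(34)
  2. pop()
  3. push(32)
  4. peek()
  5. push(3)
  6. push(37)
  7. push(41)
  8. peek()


push(34) -> [34]
pop()->34, []
push(32) -> [32]
peek()->32
push(3) -> [32, 3]
push(37) -> [32, 3, 37]
push(41) -> [32, 3, 37, 41]
peek()->41

Final stack: [32, 3, 37, 41]


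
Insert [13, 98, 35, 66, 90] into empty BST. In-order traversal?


Insert 13: root
Insert 98: R from 13
Insert 35: R from 13 -> L from 98
Insert 66: R from 13 -> L from 98 -> R from 35
Insert 90: R from 13 -> L from 98 -> R from 35 -> R from 66

In-order: [13, 35, 66, 90, 98]


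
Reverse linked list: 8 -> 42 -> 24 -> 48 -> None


Step 1: curr=8, set curr.next=prev(None) | reversed so far: 8
Step 2: curr=42, set curr.next=prev(8) | reversed so far: 42 -> 8
Step 3: curr=24, set curr.next=prev(42) | reversed so far: 24 -> 42 -> 8
Step 4: curr=48, set curr.next=prev(24) | reversed so far: 48 -> 24 -> 42 -> 8

48 -> 24 -> 42 -> 8 -> None


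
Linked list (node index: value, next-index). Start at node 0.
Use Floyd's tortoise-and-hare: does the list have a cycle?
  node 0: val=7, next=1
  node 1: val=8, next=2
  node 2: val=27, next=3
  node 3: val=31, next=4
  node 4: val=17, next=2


Floyd's tortoise (slow, +1) and hare (fast, +2):
  init: slow=0, fast=0
  step 1: slow=1, fast=2
  step 2: slow=2, fast=4
  step 3: slow=3, fast=3
  slow == fast at node 3: cycle detected

Cycle: yes


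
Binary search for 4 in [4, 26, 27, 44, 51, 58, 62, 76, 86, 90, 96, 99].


Step 1: lo=0, hi=11, mid=5, val=58
Step 2: lo=0, hi=4, mid=2, val=27
Step 3: lo=0, hi=1, mid=0, val=4

Found at index 0


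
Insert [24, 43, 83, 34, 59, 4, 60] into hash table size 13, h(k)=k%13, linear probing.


Insert 24: h=11 -> slot 11
Insert 43: h=4 -> slot 4
Insert 83: h=5 -> slot 5
Insert 34: h=8 -> slot 8
Insert 59: h=7 -> slot 7
Insert 4: h=4, 2 probes -> slot 6
Insert 60: h=8, 1 probes -> slot 9

Table: [None, None, None, None, 43, 83, 4, 59, 34, 60, None, 24, None]
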